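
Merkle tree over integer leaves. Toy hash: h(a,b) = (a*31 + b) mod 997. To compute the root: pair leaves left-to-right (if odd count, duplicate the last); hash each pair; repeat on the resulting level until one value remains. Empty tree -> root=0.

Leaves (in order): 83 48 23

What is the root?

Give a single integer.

L0: [83, 48, 23]
L1: h(83,48)=(83*31+48)%997=627 h(23,23)=(23*31+23)%997=736 -> [627, 736]
L2: h(627,736)=(627*31+736)%997=233 -> [233]

Answer: 233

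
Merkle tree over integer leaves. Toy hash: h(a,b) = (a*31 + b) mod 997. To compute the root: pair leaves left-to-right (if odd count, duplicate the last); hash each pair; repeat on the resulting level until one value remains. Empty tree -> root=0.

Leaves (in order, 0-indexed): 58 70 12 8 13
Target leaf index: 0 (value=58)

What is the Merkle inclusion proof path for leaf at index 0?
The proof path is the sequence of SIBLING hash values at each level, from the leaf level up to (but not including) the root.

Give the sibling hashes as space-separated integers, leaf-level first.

Answer: 70 380 351

Derivation:
L0 (leaves): [58, 70, 12, 8, 13], target index=0
L1: h(58,70)=(58*31+70)%997=871 [pair 0] h(12,8)=(12*31+8)%997=380 [pair 1] h(13,13)=(13*31+13)%997=416 [pair 2] -> [871, 380, 416]
  Sibling for proof at L0: 70
L2: h(871,380)=(871*31+380)%997=462 [pair 0] h(416,416)=(416*31+416)%997=351 [pair 1] -> [462, 351]
  Sibling for proof at L1: 380
L3: h(462,351)=(462*31+351)%997=715 [pair 0] -> [715]
  Sibling for proof at L2: 351
Root: 715
Proof path (sibling hashes from leaf to root): [70, 380, 351]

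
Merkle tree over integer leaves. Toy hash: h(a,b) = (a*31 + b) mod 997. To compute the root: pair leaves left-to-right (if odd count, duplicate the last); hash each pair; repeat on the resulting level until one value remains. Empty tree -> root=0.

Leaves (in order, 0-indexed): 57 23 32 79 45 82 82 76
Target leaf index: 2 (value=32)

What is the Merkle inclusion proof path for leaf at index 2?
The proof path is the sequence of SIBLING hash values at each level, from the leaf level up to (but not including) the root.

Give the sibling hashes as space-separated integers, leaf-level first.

L0 (leaves): [57, 23, 32, 79, 45, 82, 82, 76], target index=2
L1: h(57,23)=(57*31+23)%997=793 [pair 0] h(32,79)=(32*31+79)%997=74 [pair 1] h(45,82)=(45*31+82)%997=480 [pair 2] h(82,76)=(82*31+76)%997=624 [pair 3] -> [793, 74, 480, 624]
  Sibling for proof at L0: 79
L2: h(793,74)=(793*31+74)%997=729 [pair 0] h(480,624)=(480*31+624)%997=549 [pair 1] -> [729, 549]
  Sibling for proof at L1: 793
L3: h(729,549)=(729*31+549)%997=217 [pair 0] -> [217]
  Sibling for proof at L2: 549
Root: 217
Proof path (sibling hashes from leaf to root): [79, 793, 549]

Answer: 79 793 549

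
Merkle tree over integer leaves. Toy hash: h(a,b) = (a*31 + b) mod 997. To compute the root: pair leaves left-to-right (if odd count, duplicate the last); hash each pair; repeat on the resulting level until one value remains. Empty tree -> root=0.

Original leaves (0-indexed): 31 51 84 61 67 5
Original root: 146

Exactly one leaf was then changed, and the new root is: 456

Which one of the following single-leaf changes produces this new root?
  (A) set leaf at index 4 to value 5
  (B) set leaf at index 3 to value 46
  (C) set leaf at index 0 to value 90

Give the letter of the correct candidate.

Original leaves: [31, 51, 84, 61, 67, 5]
Target new root: 456
Try each candidate change and compute the resulting root:
Candidate A: set leaf[4] = 5 -> leaves = [31, 51, 84, 61, 5, 5]
  L0: [31, 51, 84, 61, 5, 5]
  L1: h(31,51)=(31*31+51)%997=15 h(84,61)=(84*31+61)%997=671 h(5,5)=(5*31+5)%997=160 -> [15, 671, 160]
  L2: h(15,671)=(15*31+671)%997=139 h(160,160)=(160*31+160)%997=135 -> [139, 135]
  L3: h(139,135)=(139*31+135)%997=456 -> [456]
  root = 456 == target 456  ** MATCH **
Candidate B: set leaf[3] = 46 -> leaves = [31, 51, 84, 46, 67, 5]
  L0: [31, 51, 84, 46, 67, 5]
  L1: h(31,51)=(31*31+51)%997=15 h(84,46)=(84*31+46)%997=656 h(67,5)=(67*31+5)%997=88 -> [15, 656, 88]
  L2: h(15,656)=(15*31+656)%997=124 h(88,88)=(88*31+88)%997=822 -> [124, 822]
  L3: h(124,822)=(124*31+822)%997=678 -> [678]
  root = 678 != target 456
Candidate C: set leaf[0] = 90 -> leaves = [90, 51, 84, 61, 67, 5]
  L0: [90, 51, 84, 61, 67, 5]
  L1: h(90,51)=(90*31+51)%997=847 h(84,61)=(84*31+61)%997=671 h(67,5)=(67*31+5)%997=88 -> [847, 671, 88]
  L2: h(847,671)=(847*31+671)%997=9 h(88,88)=(88*31+88)%997=822 -> [9, 822]
  L3: h(9,822)=(9*31+822)%997=104 -> [104]
  root = 104 != target 456
Candidate A produces the target root.

Answer: A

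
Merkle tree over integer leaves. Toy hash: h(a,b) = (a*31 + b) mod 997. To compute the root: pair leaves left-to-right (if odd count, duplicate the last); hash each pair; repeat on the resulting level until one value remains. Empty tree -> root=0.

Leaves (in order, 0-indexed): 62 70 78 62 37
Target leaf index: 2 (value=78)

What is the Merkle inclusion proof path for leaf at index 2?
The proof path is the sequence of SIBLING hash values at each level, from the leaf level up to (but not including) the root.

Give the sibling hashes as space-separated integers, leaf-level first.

L0 (leaves): [62, 70, 78, 62, 37], target index=2
L1: h(62,70)=(62*31+70)%997=995 [pair 0] h(78,62)=(78*31+62)%997=486 [pair 1] h(37,37)=(37*31+37)%997=187 [pair 2] -> [995, 486, 187]
  Sibling for proof at L0: 62
L2: h(995,486)=(995*31+486)%997=424 [pair 0] h(187,187)=(187*31+187)%997=2 [pair 1] -> [424, 2]
  Sibling for proof at L1: 995
L3: h(424,2)=(424*31+2)%997=185 [pair 0] -> [185]
  Sibling for proof at L2: 2
Root: 185
Proof path (sibling hashes from leaf to root): [62, 995, 2]

Answer: 62 995 2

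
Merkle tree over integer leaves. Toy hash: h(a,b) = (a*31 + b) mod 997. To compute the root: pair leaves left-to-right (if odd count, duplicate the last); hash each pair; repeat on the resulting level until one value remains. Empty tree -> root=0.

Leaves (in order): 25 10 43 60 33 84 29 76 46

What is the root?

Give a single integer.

L0: [25, 10, 43, 60, 33, 84, 29, 76, 46]
L1: h(25,10)=(25*31+10)%997=785 h(43,60)=(43*31+60)%997=396 h(33,84)=(33*31+84)%997=110 h(29,76)=(29*31+76)%997=975 h(46,46)=(46*31+46)%997=475 -> [785, 396, 110, 975, 475]
L2: h(785,396)=(785*31+396)%997=803 h(110,975)=(110*31+975)%997=397 h(475,475)=(475*31+475)%997=245 -> [803, 397, 245]
L3: h(803,397)=(803*31+397)%997=365 h(245,245)=(245*31+245)%997=861 -> [365, 861]
L4: h(365,861)=(365*31+861)%997=212 -> [212]

Answer: 212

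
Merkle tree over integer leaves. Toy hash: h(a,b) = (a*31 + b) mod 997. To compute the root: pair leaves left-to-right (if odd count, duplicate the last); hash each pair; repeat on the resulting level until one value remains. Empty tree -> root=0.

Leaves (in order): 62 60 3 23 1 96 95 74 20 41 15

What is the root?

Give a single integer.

L0: [62, 60, 3, 23, 1, 96, 95, 74, 20, 41, 15]
L1: h(62,60)=(62*31+60)%997=985 h(3,23)=(3*31+23)%997=116 h(1,96)=(1*31+96)%997=127 h(95,74)=(95*31+74)%997=28 h(20,41)=(20*31+41)%997=661 h(15,15)=(15*31+15)%997=480 -> [985, 116, 127, 28, 661, 480]
L2: h(985,116)=(985*31+116)%997=741 h(127,28)=(127*31+28)%997=974 h(661,480)=(661*31+480)%997=34 -> [741, 974, 34]
L3: h(741,974)=(741*31+974)%997=17 h(34,34)=(34*31+34)%997=91 -> [17, 91]
L4: h(17,91)=(17*31+91)%997=618 -> [618]

Answer: 618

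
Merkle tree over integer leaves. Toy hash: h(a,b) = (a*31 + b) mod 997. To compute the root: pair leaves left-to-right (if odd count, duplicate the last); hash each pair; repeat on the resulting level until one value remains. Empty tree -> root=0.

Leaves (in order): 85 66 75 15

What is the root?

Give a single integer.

L0: [85, 66, 75, 15]
L1: h(85,66)=(85*31+66)%997=707 h(75,15)=(75*31+15)%997=346 -> [707, 346]
L2: h(707,346)=(707*31+346)%997=329 -> [329]

Answer: 329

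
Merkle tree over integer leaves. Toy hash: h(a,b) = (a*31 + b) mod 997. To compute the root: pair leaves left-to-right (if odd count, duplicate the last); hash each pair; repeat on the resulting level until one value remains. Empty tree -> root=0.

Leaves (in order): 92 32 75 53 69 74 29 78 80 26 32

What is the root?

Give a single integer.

L0: [92, 32, 75, 53, 69, 74, 29, 78, 80, 26, 32]
L1: h(92,32)=(92*31+32)%997=890 h(75,53)=(75*31+53)%997=384 h(69,74)=(69*31+74)%997=219 h(29,78)=(29*31+78)%997=977 h(80,26)=(80*31+26)%997=512 h(32,32)=(32*31+32)%997=27 -> [890, 384, 219, 977, 512, 27]
L2: h(890,384)=(890*31+384)%997=58 h(219,977)=(219*31+977)%997=787 h(512,27)=(512*31+27)%997=944 -> [58, 787, 944]
L3: h(58,787)=(58*31+787)%997=591 h(944,944)=(944*31+944)%997=298 -> [591, 298]
L4: h(591,298)=(591*31+298)%997=673 -> [673]

Answer: 673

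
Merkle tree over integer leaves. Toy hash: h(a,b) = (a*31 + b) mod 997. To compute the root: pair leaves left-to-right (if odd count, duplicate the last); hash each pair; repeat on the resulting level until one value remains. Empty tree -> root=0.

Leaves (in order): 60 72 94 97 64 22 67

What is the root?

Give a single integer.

Answer: 383

Derivation:
L0: [60, 72, 94, 97, 64, 22, 67]
L1: h(60,72)=(60*31+72)%997=935 h(94,97)=(94*31+97)%997=20 h(64,22)=(64*31+22)%997=12 h(67,67)=(67*31+67)%997=150 -> [935, 20, 12, 150]
L2: h(935,20)=(935*31+20)%997=92 h(12,150)=(12*31+150)%997=522 -> [92, 522]
L3: h(92,522)=(92*31+522)%997=383 -> [383]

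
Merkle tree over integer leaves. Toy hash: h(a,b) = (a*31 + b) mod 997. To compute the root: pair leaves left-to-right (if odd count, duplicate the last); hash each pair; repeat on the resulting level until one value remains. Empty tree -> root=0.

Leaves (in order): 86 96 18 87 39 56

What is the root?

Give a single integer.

L0: [86, 96, 18, 87, 39, 56]
L1: h(86,96)=(86*31+96)%997=768 h(18,87)=(18*31+87)%997=645 h(39,56)=(39*31+56)%997=268 -> [768, 645, 268]
L2: h(768,645)=(768*31+645)%997=525 h(268,268)=(268*31+268)%997=600 -> [525, 600]
L3: h(525,600)=(525*31+600)%997=923 -> [923]

Answer: 923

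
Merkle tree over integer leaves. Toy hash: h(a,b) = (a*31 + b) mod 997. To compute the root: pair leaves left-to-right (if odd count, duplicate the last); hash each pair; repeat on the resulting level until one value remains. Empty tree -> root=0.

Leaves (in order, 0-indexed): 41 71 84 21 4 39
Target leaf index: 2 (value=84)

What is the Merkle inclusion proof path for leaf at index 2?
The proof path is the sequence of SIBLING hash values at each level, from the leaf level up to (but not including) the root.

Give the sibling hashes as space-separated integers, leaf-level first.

Answer: 21 345 231

Derivation:
L0 (leaves): [41, 71, 84, 21, 4, 39], target index=2
L1: h(41,71)=(41*31+71)%997=345 [pair 0] h(84,21)=(84*31+21)%997=631 [pair 1] h(4,39)=(4*31+39)%997=163 [pair 2] -> [345, 631, 163]
  Sibling for proof at L0: 21
L2: h(345,631)=(345*31+631)%997=359 [pair 0] h(163,163)=(163*31+163)%997=231 [pair 1] -> [359, 231]
  Sibling for proof at L1: 345
L3: h(359,231)=(359*31+231)%997=393 [pair 0] -> [393]
  Sibling for proof at L2: 231
Root: 393
Proof path (sibling hashes from leaf to root): [21, 345, 231]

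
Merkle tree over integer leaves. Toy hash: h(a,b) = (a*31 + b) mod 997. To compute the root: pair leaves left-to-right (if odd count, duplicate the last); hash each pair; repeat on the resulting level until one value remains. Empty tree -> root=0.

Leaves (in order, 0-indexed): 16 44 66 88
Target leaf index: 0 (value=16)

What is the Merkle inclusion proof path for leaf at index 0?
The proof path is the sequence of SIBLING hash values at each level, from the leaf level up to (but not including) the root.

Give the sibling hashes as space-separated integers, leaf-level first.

Answer: 44 140

Derivation:
L0 (leaves): [16, 44, 66, 88], target index=0
L1: h(16,44)=(16*31+44)%997=540 [pair 0] h(66,88)=(66*31+88)%997=140 [pair 1] -> [540, 140]
  Sibling for proof at L0: 44
L2: h(540,140)=(540*31+140)%997=928 [pair 0] -> [928]
  Sibling for proof at L1: 140
Root: 928
Proof path (sibling hashes from leaf to root): [44, 140]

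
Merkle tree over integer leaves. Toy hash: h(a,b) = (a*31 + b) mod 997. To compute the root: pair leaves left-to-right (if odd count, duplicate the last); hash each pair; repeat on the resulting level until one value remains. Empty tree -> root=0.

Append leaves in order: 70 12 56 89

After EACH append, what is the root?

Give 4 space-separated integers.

Answer: 70 188 641 674

Derivation:
After append 70 (leaves=[70]):
  L0: [70]
  root=70
After append 12 (leaves=[70, 12]):
  L0: [70, 12]
  L1: h(70,12)=(70*31+12)%997=188 -> [188]
  root=188
After append 56 (leaves=[70, 12, 56]):
  L0: [70, 12, 56]
  L1: h(70,12)=(70*31+12)%997=188 h(56,56)=(56*31+56)%997=795 -> [188, 795]
  L2: h(188,795)=(188*31+795)%997=641 -> [641]
  root=641
After append 89 (leaves=[70, 12, 56, 89]):
  L0: [70, 12, 56, 89]
  L1: h(70,12)=(70*31+12)%997=188 h(56,89)=(56*31+89)%997=828 -> [188, 828]
  L2: h(188,828)=(188*31+828)%997=674 -> [674]
  root=674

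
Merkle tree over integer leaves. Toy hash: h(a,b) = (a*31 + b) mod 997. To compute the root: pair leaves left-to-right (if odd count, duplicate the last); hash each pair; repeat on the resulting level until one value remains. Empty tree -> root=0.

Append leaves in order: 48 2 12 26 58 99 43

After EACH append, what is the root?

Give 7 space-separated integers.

After append 48 (leaves=[48]):
  L0: [48]
  root=48
After append 2 (leaves=[48, 2]):
  L0: [48, 2]
  L1: h(48,2)=(48*31+2)%997=493 -> [493]
  root=493
After append 12 (leaves=[48, 2, 12]):
  L0: [48, 2, 12]
  L1: h(48,2)=(48*31+2)%997=493 h(12,12)=(12*31+12)%997=384 -> [493, 384]
  L2: h(493,384)=(493*31+384)%997=712 -> [712]
  root=712
After append 26 (leaves=[48, 2, 12, 26]):
  L0: [48, 2, 12, 26]
  L1: h(48,2)=(48*31+2)%997=493 h(12,26)=(12*31+26)%997=398 -> [493, 398]
  L2: h(493,398)=(493*31+398)%997=726 -> [726]
  root=726
After append 58 (leaves=[48, 2, 12, 26, 58]):
  L0: [48, 2, 12, 26, 58]
  L1: h(48,2)=(48*31+2)%997=493 h(12,26)=(12*31+26)%997=398 h(58,58)=(58*31+58)%997=859 -> [493, 398, 859]
  L2: h(493,398)=(493*31+398)%997=726 h(859,859)=(859*31+859)%997=569 -> [726, 569]
  L3: h(726,569)=(726*31+569)%997=144 -> [144]
  root=144
After append 99 (leaves=[48, 2, 12, 26, 58, 99]):
  L0: [48, 2, 12, 26, 58, 99]
  L1: h(48,2)=(48*31+2)%997=493 h(12,26)=(12*31+26)%997=398 h(58,99)=(58*31+99)%997=900 -> [493, 398, 900]
  L2: h(493,398)=(493*31+398)%997=726 h(900,900)=(900*31+900)%997=884 -> [726, 884]
  L3: h(726,884)=(726*31+884)%997=459 -> [459]
  root=459
After append 43 (leaves=[48, 2, 12, 26, 58, 99, 43]):
  L0: [48, 2, 12, 26, 58, 99, 43]
  L1: h(48,2)=(48*31+2)%997=493 h(12,26)=(12*31+26)%997=398 h(58,99)=(58*31+99)%997=900 h(43,43)=(43*31+43)%997=379 -> [493, 398, 900, 379]
  L2: h(493,398)=(493*31+398)%997=726 h(900,379)=(900*31+379)%997=363 -> [726, 363]
  L3: h(726,363)=(726*31+363)%997=935 -> [935]
  root=935

Answer: 48 493 712 726 144 459 935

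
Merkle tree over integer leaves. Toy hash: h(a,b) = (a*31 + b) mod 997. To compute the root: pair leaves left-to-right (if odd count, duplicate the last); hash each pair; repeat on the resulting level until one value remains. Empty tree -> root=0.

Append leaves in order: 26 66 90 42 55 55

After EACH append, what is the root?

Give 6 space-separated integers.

Answer: 26 872 2 951 59 59

Derivation:
After append 26 (leaves=[26]):
  L0: [26]
  root=26
After append 66 (leaves=[26, 66]):
  L0: [26, 66]
  L1: h(26,66)=(26*31+66)%997=872 -> [872]
  root=872
After append 90 (leaves=[26, 66, 90]):
  L0: [26, 66, 90]
  L1: h(26,66)=(26*31+66)%997=872 h(90,90)=(90*31+90)%997=886 -> [872, 886]
  L2: h(872,886)=(872*31+886)%997=2 -> [2]
  root=2
After append 42 (leaves=[26, 66, 90, 42]):
  L0: [26, 66, 90, 42]
  L1: h(26,66)=(26*31+66)%997=872 h(90,42)=(90*31+42)%997=838 -> [872, 838]
  L2: h(872,838)=(872*31+838)%997=951 -> [951]
  root=951
After append 55 (leaves=[26, 66, 90, 42, 55]):
  L0: [26, 66, 90, 42, 55]
  L1: h(26,66)=(26*31+66)%997=872 h(90,42)=(90*31+42)%997=838 h(55,55)=(55*31+55)%997=763 -> [872, 838, 763]
  L2: h(872,838)=(872*31+838)%997=951 h(763,763)=(763*31+763)%997=488 -> [951, 488]
  L3: h(951,488)=(951*31+488)%997=59 -> [59]
  root=59
After append 55 (leaves=[26, 66, 90, 42, 55, 55]):
  L0: [26, 66, 90, 42, 55, 55]
  L1: h(26,66)=(26*31+66)%997=872 h(90,42)=(90*31+42)%997=838 h(55,55)=(55*31+55)%997=763 -> [872, 838, 763]
  L2: h(872,838)=(872*31+838)%997=951 h(763,763)=(763*31+763)%997=488 -> [951, 488]
  L3: h(951,488)=(951*31+488)%997=59 -> [59]
  root=59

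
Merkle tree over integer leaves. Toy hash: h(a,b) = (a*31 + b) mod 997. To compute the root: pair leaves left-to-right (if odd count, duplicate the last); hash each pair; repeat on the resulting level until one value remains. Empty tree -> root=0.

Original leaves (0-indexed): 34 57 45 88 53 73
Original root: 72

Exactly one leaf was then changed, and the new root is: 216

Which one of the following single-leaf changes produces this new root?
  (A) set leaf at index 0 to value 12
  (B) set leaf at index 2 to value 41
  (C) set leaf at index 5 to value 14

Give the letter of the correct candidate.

Answer: B

Derivation:
Original leaves: [34, 57, 45, 88, 53, 73]
Target new root: 216
Try each candidate change and compute the resulting root:
Candidate A: set leaf[0] = 12 -> leaves = [12, 57, 45, 88, 53, 73]
  L0: [12, 57, 45, 88, 53, 73]
  L1: h(12,57)=(12*31+57)%997=429 h(45,88)=(45*31+88)%997=486 h(53,73)=(53*31+73)%997=719 -> [429, 486, 719]
  L2: h(429,486)=(429*31+486)%997=824 h(719,719)=(719*31+719)%997=77 -> [824, 77]
  L3: h(824,77)=(824*31+77)%997=696 -> [696]
  root = 696 != target 216
Candidate B: set leaf[2] = 41 -> leaves = [34, 57, 41, 88, 53, 73]
  L0: [34, 57, 41, 88, 53, 73]
  L1: h(34,57)=(34*31+57)%997=114 h(41,88)=(41*31+88)%997=362 h(53,73)=(53*31+73)%997=719 -> [114, 362, 719]
  L2: h(114,362)=(114*31+362)%997=905 h(719,719)=(719*31+719)%997=77 -> [905, 77]
  L3: h(905,77)=(905*31+77)%997=216 -> [216]
  root = 216 == target 216  ** MATCH **
Candidate C: set leaf[5] = 14 -> leaves = [34, 57, 45, 88, 53, 14]
  L0: [34, 57, 45, 88, 53, 14]
  L1: h(34,57)=(34*31+57)%997=114 h(45,88)=(45*31+88)%997=486 h(53,14)=(53*31+14)%997=660 -> [114, 486, 660]
  L2: h(114,486)=(114*31+486)%997=32 h(660,660)=(660*31+660)%997=183 -> [32, 183]
  L3: h(32,183)=(32*31+183)%997=178 -> [178]
  root = 178 != target 216
Candidate B produces the target root.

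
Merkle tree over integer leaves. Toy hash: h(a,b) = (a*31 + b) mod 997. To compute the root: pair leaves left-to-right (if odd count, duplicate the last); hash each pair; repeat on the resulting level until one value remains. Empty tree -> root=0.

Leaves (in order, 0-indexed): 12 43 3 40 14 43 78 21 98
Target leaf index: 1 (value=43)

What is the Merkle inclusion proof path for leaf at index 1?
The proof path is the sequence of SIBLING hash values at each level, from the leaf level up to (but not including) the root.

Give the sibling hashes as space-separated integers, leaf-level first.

Answer: 12 133 277 924

Derivation:
L0 (leaves): [12, 43, 3, 40, 14, 43, 78, 21, 98], target index=1
L1: h(12,43)=(12*31+43)%997=415 [pair 0] h(3,40)=(3*31+40)%997=133 [pair 1] h(14,43)=(14*31+43)%997=477 [pair 2] h(78,21)=(78*31+21)%997=445 [pair 3] h(98,98)=(98*31+98)%997=145 [pair 4] -> [415, 133, 477, 445, 145]
  Sibling for proof at L0: 12
L2: h(415,133)=(415*31+133)%997=37 [pair 0] h(477,445)=(477*31+445)%997=277 [pair 1] h(145,145)=(145*31+145)%997=652 [pair 2] -> [37, 277, 652]
  Sibling for proof at L1: 133
L3: h(37,277)=(37*31+277)%997=427 [pair 0] h(652,652)=(652*31+652)%997=924 [pair 1] -> [427, 924]
  Sibling for proof at L2: 277
L4: h(427,924)=(427*31+924)%997=203 [pair 0] -> [203]
  Sibling for proof at L3: 924
Root: 203
Proof path (sibling hashes from leaf to root): [12, 133, 277, 924]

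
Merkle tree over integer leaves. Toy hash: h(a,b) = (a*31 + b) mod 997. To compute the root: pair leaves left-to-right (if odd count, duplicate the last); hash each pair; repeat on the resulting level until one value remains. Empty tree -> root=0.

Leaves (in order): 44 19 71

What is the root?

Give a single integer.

Answer: 280

Derivation:
L0: [44, 19, 71]
L1: h(44,19)=(44*31+19)%997=386 h(71,71)=(71*31+71)%997=278 -> [386, 278]
L2: h(386,278)=(386*31+278)%997=280 -> [280]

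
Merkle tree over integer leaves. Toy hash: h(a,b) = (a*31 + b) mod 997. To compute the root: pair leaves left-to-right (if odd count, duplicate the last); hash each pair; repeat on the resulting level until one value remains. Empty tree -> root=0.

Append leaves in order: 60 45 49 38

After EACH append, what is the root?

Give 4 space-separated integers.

After append 60 (leaves=[60]):
  L0: [60]
  root=60
After append 45 (leaves=[60, 45]):
  L0: [60, 45]
  L1: h(60,45)=(60*31+45)%997=908 -> [908]
  root=908
After append 49 (leaves=[60, 45, 49]):
  L0: [60, 45, 49]
  L1: h(60,45)=(60*31+45)%997=908 h(49,49)=(49*31+49)%997=571 -> [908, 571]
  L2: h(908,571)=(908*31+571)%997=803 -> [803]
  root=803
After append 38 (leaves=[60, 45, 49, 38]):
  L0: [60, 45, 49, 38]
  L1: h(60,45)=(60*31+45)%997=908 h(49,38)=(49*31+38)%997=560 -> [908, 560]
  L2: h(908,560)=(908*31+560)%997=792 -> [792]
  root=792

Answer: 60 908 803 792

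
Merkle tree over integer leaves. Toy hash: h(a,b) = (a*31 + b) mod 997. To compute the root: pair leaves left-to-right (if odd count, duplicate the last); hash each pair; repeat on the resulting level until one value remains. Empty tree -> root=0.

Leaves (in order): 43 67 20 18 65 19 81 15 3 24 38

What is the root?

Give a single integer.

Answer: 400

Derivation:
L0: [43, 67, 20, 18, 65, 19, 81, 15, 3, 24, 38]
L1: h(43,67)=(43*31+67)%997=403 h(20,18)=(20*31+18)%997=638 h(65,19)=(65*31+19)%997=40 h(81,15)=(81*31+15)%997=532 h(3,24)=(3*31+24)%997=117 h(38,38)=(38*31+38)%997=219 -> [403, 638, 40, 532, 117, 219]
L2: h(403,638)=(403*31+638)%997=170 h(40,532)=(40*31+532)%997=775 h(117,219)=(117*31+219)%997=855 -> [170, 775, 855]
L3: h(170,775)=(170*31+775)%997=63 h(855,855)=(855*31+855)%997=441 -> [63, 441]
L4: h(63,441)=(63*31+441)%997=400 -> [400]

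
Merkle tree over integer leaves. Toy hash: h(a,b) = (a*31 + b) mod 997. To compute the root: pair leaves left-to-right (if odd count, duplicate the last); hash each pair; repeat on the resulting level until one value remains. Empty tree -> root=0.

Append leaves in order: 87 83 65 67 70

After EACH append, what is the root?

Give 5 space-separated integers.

Answer: 87 786 524 526 250

Derivation:
After append 87 (leaves=[87]):
  L0: [87]
  root=87
After append 83 (leaves=[87, 83]):
  L0: [87, 83]
  L1: h(87,83)=(87*31+83)%997=786 -> [786]
  root=786
After append 65 (leaves=[87, 83, 65]):
  L0: [87, 83, 65]
  L1: h(87,83)=(87*31+83)%997=786 h(65,65)=(65*31+65)%997=86 -> [786, 86]
  L2: h(786,86)=(786*31+86)%997=524 -> [524]
  root=524
After append 67 (leaves=[87, 83, 65, 67]):
  L0: [87, 83, 65, 67]
  L1: h(87,83)=(87*31+83)%997=786 h(65,67)=(65*31+67)%997=88 -> [786, 88]
  L2: h(786,88)=(786*31+88)%997=526 -> [526]
  root=526
After append 70 (leaves=[87, 83, 65, 67, 70]):
  L0: [87, 83, 65, 67, 70]
  L1: h(87,83)=(87*31+83)%997=786 h(65,67)=(65*31+67)%997=88 h(70,70)=(70*31+70)%997=246 -> [786, 88, 246]
  L2: h(786,88)=(786*31+88)%997=526 h(246,246)=(246*31+246)%997=893 -> [526, 893]
  L3: h(526,893)=(526*31+893)%997=250 -> [250]
  root=250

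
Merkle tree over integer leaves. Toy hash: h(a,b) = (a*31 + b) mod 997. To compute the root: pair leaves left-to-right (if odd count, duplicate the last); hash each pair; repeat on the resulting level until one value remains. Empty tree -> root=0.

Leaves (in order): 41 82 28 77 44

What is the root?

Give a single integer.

L0: [41, 82, 28, 77, 44]
L1: h(41,82)=(41*31+82)%997=356 h(28,77)=(28*31+77)%997=945 h(44,44)=(44*31+44)%997=411 -> [356, 945, 411]
L2: h(356,945)=(356*31+945)%997=17 h(411,411)=(411*31+411)%997=191 -> [17, 191]
L3: h(17,191)=(17*31+191)%997=718 -> [718]

Answer: 718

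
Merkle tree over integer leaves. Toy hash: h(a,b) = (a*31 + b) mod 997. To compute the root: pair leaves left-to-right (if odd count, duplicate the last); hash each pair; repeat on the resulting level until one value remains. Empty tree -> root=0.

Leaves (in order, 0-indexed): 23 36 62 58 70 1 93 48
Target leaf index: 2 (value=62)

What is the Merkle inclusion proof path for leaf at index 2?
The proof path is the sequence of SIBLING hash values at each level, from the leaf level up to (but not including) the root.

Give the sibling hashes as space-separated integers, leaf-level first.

L0 (leaves): [23, 36, 62, 58, 70, 1, 93, 48], target index=2
L1: h(23,36)=(23*31+36)%997=749 [pair 0] h(62,58)=(62*31+58)%997=983 [pair 1] h(70,1)=(70*31+1)%997=177 [pair 2] h(93,48)=(93*31+48)%997=937 [pair 3] -> [749, 983, 177, 937]
  Sibling for proof at L0: 58
L2: h(749,983)=(749*31+983)%997=274 [pair 0] h(177,937)=(177*31+937)%997=442 [pair 1] -> [274, 442]
  Sibling for proof at L1: 749
L3: h(274,442)=(274*31+442)%997=960 [pair 0] -> [960]
  Sibling for proof at L2: 442
Root: 960
Proof path (sibling hashes from leaf to root): [58, 749, 442]

Answer: 58 749 442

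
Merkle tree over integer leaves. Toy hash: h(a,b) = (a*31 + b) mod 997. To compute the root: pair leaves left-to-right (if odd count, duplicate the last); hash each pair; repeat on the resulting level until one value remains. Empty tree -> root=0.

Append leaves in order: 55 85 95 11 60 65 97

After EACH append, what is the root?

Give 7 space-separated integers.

After append 55 (leaves=[55]):
  L0: [55]
  root=55
After append 85 (leaves=[55, 85]):
  L0: [55, 85]
  L1: h(55,85)=(55*31+85)%997=793 -> [793]
  root=793
After append 95 (leaves=[55, 85, 95]):
  L0: [55, 85, 95]
  L1: h(55,85)=(55*31+85)%997=793 h(95,95)=(95*31+95)%997=49 -> [793, 49]
  L2: h(793,49)=(793*31+49)%997=704 -> [704]
  root=704
After append 11 (leaves=[55, 85, 95, 11]):
  L0: [55, 85, 95, 11]
  L1: h(55,85)=(55*31+85)%997=793 h(95,11)=(95*31+11)%997=962 -> [793, 962]
  L2: h(793,962)=(793*31+962)%997=620 -> [620]
  root=620
After append 60 (leaves=[55, 85, 95, 11, 60]):
  L0: [55, 85, 95, 11, 60]
  L1: h(55,85)=(55*31+85)%997=793 h(95,11)=(95*31+11)%997=962 h(60,60)=(60*31+60)%997=923 -> [793, 962, 923]
  L2: h(793,962)=(793*31+962)%997=620 h(923,923)=(923*31+923)%997=623 -> [620, 623]
  L3: h(620,623)=(620*31+623)%997=900 -> [900]
  root=900
After append 65 (leaves=[55, 85, 95, 11, 60, 65]):
  L0: [55, 85, 95, 11, 60, 65]
  L1: h(55,85)=(55*31+85)%997=793 h(95,11)=(95*31+11)%997=962 h(60,65)=(60*31+65)%997=928 -> [793, 962, 928]
  L2: h(793,962)=(793*31+962)%997=620 h(928,928)=(928*31+928)%997=783 -> [620, 783]
  L3: h(620,783)=(620*31+783)%997=63 -> [63]
  root=63
After append 97 (leaves=[55, 85, 95, 11, 60, 65, 97]):
  L0: [55, 85, 95, 11, 60, 65, 97]
  L1: h(55,85)=(55*31+85)%997=793 h(95,11)=(95*31+11)%997=962 h(60,65)=(60*31+65)%997=928 h(97,97)=(97*31+97)%997=113 -> [793, 962, 928, 113]
  L2: h(793,962)=(793*31+962)%997=620 h(928,113)=(928*31+113)%997=965 -> [620, 965]
  L3: h(620,965)=(620*31+965)%997=245 -> [245]
  root=245

Answer: 55 793 704 620 900 63 245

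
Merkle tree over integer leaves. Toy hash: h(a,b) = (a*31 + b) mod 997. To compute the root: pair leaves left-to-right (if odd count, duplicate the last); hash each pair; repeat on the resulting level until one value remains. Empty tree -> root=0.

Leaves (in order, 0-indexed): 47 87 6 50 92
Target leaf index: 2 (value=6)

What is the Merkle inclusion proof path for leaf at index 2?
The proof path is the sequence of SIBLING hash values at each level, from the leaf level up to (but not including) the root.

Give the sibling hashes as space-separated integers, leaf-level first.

Answer: 50 547 490

Derivation:
L0 (leaves): [47, 87, 6, 50, 92], target index=2
L1: h(47,87)=(47*31+87)%997=547 [pair 0] h(6,50)=(6*31+50)%997=236 [pair 1] h(92,92)=(92*31+92)%997=950 [pair 2] -> [547, 236, 950]
  Sibling for proof at L0: 50
L2: h(547,236)=(547*31+236)%997=244 [pair 0] h(950,950)=(950*31+950)%997=490 [pair 1] -> [244, 490]
  Sibling for proof at L1: 547
L3: h(244,490)=(244*31+490)%997=78 [pair 0] -> [78]
  Sibling for proof at L2: 490
Root: 78
Proof path (sibling hashes from leaf to root): [50, 547, 490]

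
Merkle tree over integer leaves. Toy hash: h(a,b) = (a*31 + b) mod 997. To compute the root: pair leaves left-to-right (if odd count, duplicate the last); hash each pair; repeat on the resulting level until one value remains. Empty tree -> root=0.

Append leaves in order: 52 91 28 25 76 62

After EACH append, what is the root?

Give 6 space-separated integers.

Answer: 52 706 848 845 331 880

Derivation:
After append 52 (leaves=[52]):
  L0: [52]
  root=52
After append 91 (leaves=[52, 91]):
  L0: [52, 91]
  L1: h(52,91)=(52*31+91)%997=706 -> [706]
  root=706
After append 28 (leaves=[52, 91, 28]):
  L0: [52, 91, 28]
  L1: h(52,91)=(52*31+91)%997=706 h(28,28)=(28*31+28)%997=896 -> [706, 896]
  L2: h(706,896)=(706*31+896)%997=848 -> [848]
  root=848
After append 25 (leaves=[52, 91, 28, 25]):
  L0: [52, 91, 28, 25]
  L1: h(52,91)=(52*31+91)%997=706 h(28,25)=(28*31+25)%997=893 -> [706, 893]
  L2: h(706,893)=(706*31+893)%997=845 -> [845]
  root=845
After append 76 (leaves=[52, 91, 28, 25, 76]):
  L0: [52, 91, 28, 25, 76]
  L1: h(52,91)=(52*31+91)%997=706 h(28,25)=(28*31+25)%997=893 h(76,76)=(76*31+76)%997=438 -> [706, 893, 438]
  L2: h(706,893)=(706*31+893)%997=845 h(438,438)=(438*31+438)%997=58 -> [845, 58]
  L3: h(845,58)=(845*31+58)%997=331 -> [331]
  root=331
After append 62 (leaves=[52, 91, 28, 25, 76, 62]):
  L0: [52, 91, 28, 25, 76, 62]
  L1: h(52,91)=(52*31+91)%997=706 h(28,25)=(28*31+25)%997=893 h(76,62)=(76*31+62)%997=424 -> [706, 893, 424]
  L2: h(706,893)=(706*31+893)%997=845 h(424,424)=(424*31+424)%997=607 -> [845, 607]
  L3: h(845,607)=(845*31+607)%997=880 -> [880]
  root=880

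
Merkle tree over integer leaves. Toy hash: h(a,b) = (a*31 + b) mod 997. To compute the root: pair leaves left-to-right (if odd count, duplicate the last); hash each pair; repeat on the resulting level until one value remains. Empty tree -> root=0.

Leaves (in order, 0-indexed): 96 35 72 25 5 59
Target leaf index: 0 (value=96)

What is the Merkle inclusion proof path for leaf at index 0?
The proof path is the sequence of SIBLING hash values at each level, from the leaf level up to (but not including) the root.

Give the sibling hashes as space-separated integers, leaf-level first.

L0 (leaves): [96, 35, 72, 25, 5, 59], target index=0
L1: h(96,35)=(96*31+35)%997=20 [pair 0] h(72,25)=(72*31+25)%997=263 [pair 1] h(5,59)=(5*31+59)%997=214 [pair 2] -> [20, 263, 214]
  Sibling for proof at L0: 35
L2: h(20,263)=(20*31+263)%997=883 [pair 0] h(214,214)=(214*31+214)%997=866 [pair 1] -> [883, 866]
  Sibling for proof at L1: 263
L3: h(883,866)=(883*31+866)%997=323 [pair 0] -> [323]
  Sibling for proof at L2: 866
Root: 323
Proof path (sibling hashes from leaf to root): [35, 263, 866]

Answer: 35 263 866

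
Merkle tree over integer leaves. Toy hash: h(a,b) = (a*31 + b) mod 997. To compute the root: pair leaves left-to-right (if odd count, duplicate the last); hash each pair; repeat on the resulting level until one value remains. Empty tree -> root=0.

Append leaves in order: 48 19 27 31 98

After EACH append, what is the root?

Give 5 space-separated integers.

After append 48 (leaves=[48]):
  L0: [48]
  root=48
After append 19 (leaves=[48, 19]):
  L0: [48, 19]
  L1: h(48,19)=(48*31+19)%997=510 -> [510]
  root=510
After append 27 (leaves=[48, 19, 27]):
  L0: [48, 19, 27]
  L1: h(48,19)=(48*31+19)%997=510 h(27,27)=(27*31+27)%997=864 -> [510, 864]
  L2: h(510,864)=(510*31+864)%997=722 -> [722]
  root=722
After append 31 (leaves=[48, 19, 27, 31]):
  L0: [48, 19, 27, 31]
  L1: h(48,19)=(48*31+19)%997=510 h(27,31)=(27*31+31)%997=868 -> [510, 868]
  L2: h(510,868)=(510*31+868)%997=726 -> [726]
  root=726
After append 98 (leaves=[48, 19, 27, 31, 98]):
  L0: [48, 19, 27, 31, 98]
  L1: h(48,19)=(48*31+19)%997=510 h(27,31)=(27*31+31)%997=868 h(98,98)=(98*31+98)%997=145 -> [510, 868, 145]
  L2: h(510,868)=(510*31+868)%997=726 h(145,145)=(145*31+145)%997=652 -> [726, 652]
  L3: h(726,652)=(726*31+652)%997=227 -> [227]
  root=227

Answer: 48 510 722 726 227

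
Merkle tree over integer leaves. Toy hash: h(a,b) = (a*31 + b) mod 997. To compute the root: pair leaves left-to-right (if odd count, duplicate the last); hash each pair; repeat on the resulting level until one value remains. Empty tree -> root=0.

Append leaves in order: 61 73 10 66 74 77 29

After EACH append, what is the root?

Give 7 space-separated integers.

Answer: 61 967 387 443 776 872 426

Derivation:
After append 61 (leaves=[61]):
  L0: [61]
  root=61
After append 73 (leaves=[61, 73]):
  L0: [61, 73]
  L1: h(61,73)=(61*31+73)%997=967 -> [967]
  root=967
After append 10 (leaves=[61, 73, 10]):
  L0: [61, 73, 10]
  L1: h(61,73)=(61*31+73)%997=967 h(10,10)=(10*31+10)%997=320 -> [967, 320]
  L2: h(967,320)=(967*31+320)%997=387 -> [387]
  root=387
After append 66 (leaves=[61, 73, 10, 66]):
  L0: [61, 73, 10, 66]
  L1: h(61,73)=(61*31+73)%997=967 h(10,66)=(10*31+66)%997=376 -> [967, 376]
  L2: h(967,376)=(967*31+376)%997=443 -> [443]
  root=443
After append 74 (leaves=[61, 73, 10, 66, 74]):
  L0: [61, 73, 10, 66, 74]
  L1: h(61,73)=(61*31+73)%997=967 h(10,66)=(10*31+66)%997=376 h(74,74)=(74*31+74)%997=374 -> [967, 376, 374]
  L2: h(967,376)=(967*31+376)%997=443 h(374,374)=(374*31+374)%997=4 -> [443, 4]
  L3: h(443,4)=(443*31+4)%997=776 -> [776]
  root=776
After append 77 (leaves=[61, 73, 10, 66, 74, 77]):
  L0: [61, 73, 10, 66, 74, 77]
  L1: h(61,73)=(61*31+73)%997=967 h(10,66)=(10*31+66)%997=376 h(74,77)=(74*31+77)%997=377 -> [967, 376, 377]
  L2: h(967,376)=(967*31+376)%997=443 h(377,377)=(377*31+377)%997=100 -> [443, 100]
  L3: h(443,100)=(443*31+100)%997=872 -> [872]
  root=872
After append 29 (leaves=[61, 73, 10, 66, 74, 77, 29]):
  L0: [61, 73, 10, 66, 74, 77, 29]
  L1: h(61,73)=(61*31+73)%997=967 h(10,66)=(10*31+66)%997=376 h(74,77)=(74*31+77)%997=377 h(29,29)=(29*31+29)%997=928 -> [967, 376, 377, 928]
  L2: h(967,376)=(967*31+376)%997=443 h(377,928)=(377*31+928)%997=651 -> [443, 651]
  L3: h(443,651)=(443*31+651)%997=426 -> [426]
  root=426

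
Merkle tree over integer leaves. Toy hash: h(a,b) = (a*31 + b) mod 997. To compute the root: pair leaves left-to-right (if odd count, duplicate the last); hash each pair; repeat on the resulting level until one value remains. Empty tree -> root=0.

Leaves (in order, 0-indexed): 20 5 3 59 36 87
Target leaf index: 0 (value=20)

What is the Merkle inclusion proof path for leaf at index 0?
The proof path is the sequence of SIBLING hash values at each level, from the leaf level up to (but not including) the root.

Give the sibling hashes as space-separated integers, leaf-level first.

Answer: 5 152 610

Derivation:
L0 (leaves): [20, 5, 3, 59, 36, 87], target index=0
L1: h(20,5)=(20*31+5)%997=625 [pair 0] h(3,59)=(3*31+59)%997=152 [pair 1] h(36,87)=(36*31+87)%997=206 [pair 2] -> [625, 152, 206]
  Sibling for proof at L0: 5
L2: h(625,152)=(625*31+152)%997=584 [pair 0] h(206,206)=(206*31+206)%997=610 [pair 1] -> [584, 610]
  Sibling for proof at L1: 152
L3: h(584,610)=(584*31+610)%997=768 [pair 0] -> [768]
  Sibling for proof at L2: 610
Root: 768
Proof path (sibling hashes from leaf to root): [5, 152, 610]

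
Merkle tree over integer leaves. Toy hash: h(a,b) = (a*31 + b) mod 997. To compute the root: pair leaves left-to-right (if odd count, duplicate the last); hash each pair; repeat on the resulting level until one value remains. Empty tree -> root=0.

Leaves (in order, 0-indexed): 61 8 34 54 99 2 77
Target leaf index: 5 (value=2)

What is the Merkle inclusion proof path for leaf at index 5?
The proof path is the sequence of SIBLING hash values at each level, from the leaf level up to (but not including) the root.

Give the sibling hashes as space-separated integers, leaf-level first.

Answer: 99 470 157

Derivation:
L0 (leaves): [61, 8, 34, 54, 99, 2, 77], target index=5
L1: h(61,8)=(61*31+8)%997=902 [pair 0] h(34,54)=(34*31+54)%997=111 [pair 1] h(99,2)=(99*31+2)%997=80 [pair 2] h(77,77)=(77*31+77)%997=470 [pair 3] -> [902, 111, 80, 470]
  Sibling for proof at L0: 99
L2: h(902,111)=(902*31+111)%997=157 [pair 0] h(80,470)=(80*31+470)%997=956 [pair 1] -> [157, 956]
  Sibling for proof at L1: 470
L3: h(157,956)=(157*31+956)%997=838 [pair 0] -> [838]
  Sibling for proof at L2: 157
Root: 838
Proof path (sibling hashes from leaf to root): [99, 470, 157]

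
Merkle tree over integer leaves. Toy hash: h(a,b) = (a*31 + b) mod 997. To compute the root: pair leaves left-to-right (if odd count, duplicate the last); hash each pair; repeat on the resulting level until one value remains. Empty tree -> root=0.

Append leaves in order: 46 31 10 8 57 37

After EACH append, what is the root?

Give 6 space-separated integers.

Answer: 46 460 622 620 819 179

Derivation:
After append 46 (leaves=[46]):
  L0: [46]
  root=46
After append 31 (leaves=[46, 31]):
  L0: [46, 31]
  L1: h(46,31)=(46*31+31)%997=460 -> [460]
  root=460
After append 10 (leaves=[46, 31, 10]):
  L0: [46, 31, 10]
  L1: h(46,31)=(46*31+31)%997=460 h(10,10)=(10*31+10)%997=320 -> [460, 320]
  L2: h(460,320)=(460*31+320)%997=622 -> [622]
  root=622
After append 8 (leaves=[46, 31, 10, 8]):
  L0: [46, 31, 10, 8]
  L1: h(46,31)=(46*31+31)%997=460 h(10,8)=(10*31+8)%997=318 -> [460, 318]
  L2: h(460,318)=(460*31+318)%997=620 -> [620]
  root=620
After append 57 (leaves=[46, 31, 10, 8, 57]):
  L0: [46, 31, 10, 8, 57]
  L1: h(46,31)=(46*31+31)%997=460 h(10,8)=(10*31+8)%997=318 h(57,57)=(57*31+57)%997=827 -> [460, 318, 827]
  L2: h(460,318)=(460*31+318)%997=620 h(827,827)=(827*31+827)%997=542 -> [620, 542]
  L3: h(620,542)=(620*31+542)%997=819 -> [819]
  root=819
After append 37 (leaves=[46, 31, 10, 8, 57, 37]):
  L0: [46, 31, 10, 8, 57, 37]
  L1: h(46,31)=(46*31+31)%997=460 h(10,8)=(10*31+8)%997=318 h(57,37)=(57*31+37)%997=807 -> [460, 318, 807]
  L2: h(460,318)=(460*31+318)%997=620 h(807,807)=(807*31+807)%997=899 -> [620, 899]
  L3: h(620,899)=(620*31+899)%997=179 -> [179]
  root=179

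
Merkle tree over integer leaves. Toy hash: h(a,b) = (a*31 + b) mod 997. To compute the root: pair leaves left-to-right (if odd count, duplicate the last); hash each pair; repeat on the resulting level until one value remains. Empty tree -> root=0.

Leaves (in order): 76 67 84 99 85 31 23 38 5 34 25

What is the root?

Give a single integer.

Answer: 10

Derivation:
L0: [76, 67, 84, 99, 85, 31, 23, 38, 5, 34, 25]
L1: h(76,67)=(76*31+67)%997=429 h(84,99)=(84*31+99)%997=709 h(85,31)=(85*31+31)%997=672 h(23,38)=(23*31+38)%997=751 h(5,34)=(5*31+34)%997=189 h(25,25)=(25*31+25)%997=800 -> [429, 709, 672, 751, 189, 800]
L2: h(429,709)=(429*31+709)%997=50 h(672,751)=(672*31+751)%997=646 h(189,800)=(189*31+800)%997=677 -> [50, 646, 677]
L3: h(50,646)=(50*31+646)%997=202 h(677,677)=(677*31+677)%997=727 -> [202, 727]
L4: h(202,727)=(202*31+727)%997=10 -> [10]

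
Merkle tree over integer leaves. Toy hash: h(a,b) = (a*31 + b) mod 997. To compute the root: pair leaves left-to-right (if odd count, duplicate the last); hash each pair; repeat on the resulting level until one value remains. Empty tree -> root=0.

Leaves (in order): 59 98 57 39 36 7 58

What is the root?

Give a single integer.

L0: [59, 98, 57, 39, 36, 7, 58]
L1: h(59,98)=(59*31+98)%997=930 h(57,39)=(57*31+39)%997=809 h(36,7)=(36*31+7)%997=126 h(58,58)=(58*31+58)%997=859 -> [930, 809, 126, 859]
L2: h(930,809)=(930*31+809)%997=726 h(126,859)=(126*31+859)%997=777 -> [726, 777]
L3: h(726,777)=(726*31+777)%997=352 -> [352]

Answer: 352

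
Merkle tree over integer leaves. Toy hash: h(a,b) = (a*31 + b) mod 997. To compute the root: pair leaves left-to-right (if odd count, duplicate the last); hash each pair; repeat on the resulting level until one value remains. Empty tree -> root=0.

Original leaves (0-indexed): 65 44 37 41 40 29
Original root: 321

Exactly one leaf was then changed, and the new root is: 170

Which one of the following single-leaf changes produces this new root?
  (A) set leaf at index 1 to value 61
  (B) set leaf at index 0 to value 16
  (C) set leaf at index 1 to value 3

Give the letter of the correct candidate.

Answer: B

Derivation:
Original leaves: [65, 44, 37, 41, 40, 29]
Target new root: 170
Try each candidate change and compute the resulting root:
Candidate A: set leaf[1] = 61 -> leaves = [65, 61, 37, 41, 40, 29]
  L0: [65, 61, 37, 41, 40, 29]
  L1: h(65,61)=(65*31+61)%997=82 h(37,41)=(37*31+41)%997=191 h(40,29)=(40*31+29)%997=272 -> [82, 191, 272]
  L2: h(82,191)=(82*31+191)%997=739 h(272,272)=(272*31+272)%997=728 -> [739, 728]
  L3: h(739,728)=(739*31+728)%997=706 -> [706]
  root = 706 != target 170
Candidate B: set leaf[0] = 16 -> leaves = [16, 44, 37, 41, 40, 29]
  L0: [16, 44, 37, 41, 40, 29]
  L1: h(16,44)=(16*31+44)%997=540 h(37,41)=(37*31+41)%997=191 h(40,29)=(40*31+29)%997=272 -> [540, 191, 272]
  L2: h(540,191)=(540*31+191)%997=979 h(272,272)=(272*31+272)%997=728 -> [979, 728]
  L3: h(979,728)=(979*31+728)%997=170 -> [170]
  root = 170 == target 170  ** MATCH **
Candidate C: set leaf[1] = 3 -> leaves = [65, 3, 37, 41, 40, 29]
  L0: [65, 3, 37, 41, 40, 29]
  L1: h(65,3)=(65*31+3)%997=24 h(37,41)=(37*31+41)%997=191 h(40,29)=(40*31+29)%997=272 -> [24, 191, 272]
  L2: h(24,191)=(24*31+191)%997=935 h(272,272)=(272*31+272)%997=728 -> [935, 728]
  L3: h(935,728)=(935*31+728)%997=800 -> [800]
  root = 800 != target 170
Candidate B produces the target root.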